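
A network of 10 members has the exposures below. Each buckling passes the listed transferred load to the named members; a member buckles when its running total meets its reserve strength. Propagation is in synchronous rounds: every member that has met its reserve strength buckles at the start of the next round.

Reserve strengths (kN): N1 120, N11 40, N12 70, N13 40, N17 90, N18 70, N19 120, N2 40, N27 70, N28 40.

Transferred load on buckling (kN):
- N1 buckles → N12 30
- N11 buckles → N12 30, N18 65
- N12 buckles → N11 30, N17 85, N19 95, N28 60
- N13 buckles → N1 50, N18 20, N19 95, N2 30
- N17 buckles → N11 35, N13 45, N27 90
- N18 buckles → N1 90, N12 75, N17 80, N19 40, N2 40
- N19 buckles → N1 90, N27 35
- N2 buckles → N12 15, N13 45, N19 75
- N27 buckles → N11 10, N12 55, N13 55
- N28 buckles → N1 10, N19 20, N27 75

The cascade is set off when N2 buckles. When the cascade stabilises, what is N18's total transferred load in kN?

20

Round 1 — N2 buckles (initial).
  N12: +15 → 15 < 70
  N13: +45 → 45 ≥ 40
  N19: +75 → 75 < 120
Round 2 — N13 buckles.
  N1: +50 → 50 < 120
  N18: +20 → 20 < 70
  N19: +95 → 170 ≥ 120
Round 3 — N19 buckles.
  N1: +90 → 140 ≥ 120
  N27: +35 → 35 < 70
Round 4 — N1 buckles.
  N12: +30 → 45 < 70
No further bucklings.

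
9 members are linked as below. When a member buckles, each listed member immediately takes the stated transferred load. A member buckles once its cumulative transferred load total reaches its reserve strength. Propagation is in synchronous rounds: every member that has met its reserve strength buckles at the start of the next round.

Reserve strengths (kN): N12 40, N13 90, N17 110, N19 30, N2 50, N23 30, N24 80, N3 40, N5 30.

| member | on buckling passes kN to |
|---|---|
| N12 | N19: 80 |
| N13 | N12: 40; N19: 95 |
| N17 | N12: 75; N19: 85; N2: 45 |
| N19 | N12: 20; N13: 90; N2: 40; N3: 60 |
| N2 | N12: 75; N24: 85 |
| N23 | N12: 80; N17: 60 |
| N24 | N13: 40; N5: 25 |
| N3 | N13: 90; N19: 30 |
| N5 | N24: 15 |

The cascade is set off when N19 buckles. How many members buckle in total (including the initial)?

4

Round 1 — N19 buckles (initial).
  N12: +20 → 20 < 40
  N13: +90 → 90 ≥ 90
  N2: +40 → 40 < 50
  N3: +60 → 60 ≥ 40
Round 2 — N13, N3 buckle.
  N12: +40 → 60 ≥ 40
Round 3 — N12 buckles.
No further bucklings.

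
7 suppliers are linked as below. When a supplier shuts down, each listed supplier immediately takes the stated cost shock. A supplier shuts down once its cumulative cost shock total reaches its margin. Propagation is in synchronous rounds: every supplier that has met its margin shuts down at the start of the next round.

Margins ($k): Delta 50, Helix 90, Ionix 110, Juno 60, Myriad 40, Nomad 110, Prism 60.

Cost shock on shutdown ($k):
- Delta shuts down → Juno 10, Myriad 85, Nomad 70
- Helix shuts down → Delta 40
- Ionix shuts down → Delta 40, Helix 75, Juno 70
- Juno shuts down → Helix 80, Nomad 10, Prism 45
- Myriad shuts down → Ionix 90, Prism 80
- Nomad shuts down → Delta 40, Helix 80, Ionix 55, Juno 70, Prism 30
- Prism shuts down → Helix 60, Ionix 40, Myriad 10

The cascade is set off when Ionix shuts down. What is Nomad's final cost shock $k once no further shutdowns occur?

80

Round 1 — Ionix shuts down (initial).
  Delta: +40 → 40 < 50
  Helix: +75 → 75 < 90
  Juno: +70 → 70 ≥ 60
Round 2 — Juno shuts down.
  Helix: +80 → 155 ≥ 90
  Nomad: +10 → 10 < 110
  Prism: +45 → 45 < 60
Round 3 — Helix shuts down.
  Delta: +40 → 80 ≥ 50
Round 4 — Delta shuts down.
  Myriad: +85 → 85 ≥ 40
  Nomad: +70 → 80 < 110
Round 5 — Myriad shuts down.
  Prism: +80 → 125 ≥ 60
Round 6 — Prism shuts down.
No further shutdowns.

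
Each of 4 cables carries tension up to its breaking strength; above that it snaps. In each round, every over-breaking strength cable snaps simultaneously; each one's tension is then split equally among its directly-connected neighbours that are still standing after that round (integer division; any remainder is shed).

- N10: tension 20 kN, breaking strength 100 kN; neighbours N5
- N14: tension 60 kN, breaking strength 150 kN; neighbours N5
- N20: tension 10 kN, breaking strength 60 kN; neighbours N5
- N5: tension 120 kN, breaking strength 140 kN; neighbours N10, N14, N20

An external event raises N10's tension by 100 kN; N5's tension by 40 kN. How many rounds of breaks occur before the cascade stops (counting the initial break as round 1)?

Round 1 — N10 at 120 > 100; N5 at 160 > 140. N10, N5 snap.
  N10 sheds 120 kN: no online neighbours, lost.
  N5 sheds 160 kN to N14, N20: 80 each.
    N14: 60+80 = 140 ≤ 150
    N20: 10+80 = 90 > 60
Round 2 — N20 snaps.
  N20 sheds 90 kN: no online neighbours, lost.
No further breaks.

2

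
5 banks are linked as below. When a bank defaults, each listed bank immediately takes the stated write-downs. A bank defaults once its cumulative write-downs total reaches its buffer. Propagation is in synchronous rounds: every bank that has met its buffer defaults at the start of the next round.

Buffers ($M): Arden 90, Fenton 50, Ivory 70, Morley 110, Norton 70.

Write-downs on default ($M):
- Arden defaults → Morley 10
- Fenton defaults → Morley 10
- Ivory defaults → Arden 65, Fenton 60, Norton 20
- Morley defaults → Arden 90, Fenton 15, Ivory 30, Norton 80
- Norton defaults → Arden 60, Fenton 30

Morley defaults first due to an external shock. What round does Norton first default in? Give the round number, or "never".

Round 1 — Morley defaults (initial).
  Arden: +90 → 90 ≥ 90
  Fenton: +15 → 15 < 50
  Ivory: +30 → 30 < 70
  Norton: +80 → 80 ≥ 70
Round 2 — Arden, Norton default.
  Fenton: +30 → 45 < 50
No further defaults.

2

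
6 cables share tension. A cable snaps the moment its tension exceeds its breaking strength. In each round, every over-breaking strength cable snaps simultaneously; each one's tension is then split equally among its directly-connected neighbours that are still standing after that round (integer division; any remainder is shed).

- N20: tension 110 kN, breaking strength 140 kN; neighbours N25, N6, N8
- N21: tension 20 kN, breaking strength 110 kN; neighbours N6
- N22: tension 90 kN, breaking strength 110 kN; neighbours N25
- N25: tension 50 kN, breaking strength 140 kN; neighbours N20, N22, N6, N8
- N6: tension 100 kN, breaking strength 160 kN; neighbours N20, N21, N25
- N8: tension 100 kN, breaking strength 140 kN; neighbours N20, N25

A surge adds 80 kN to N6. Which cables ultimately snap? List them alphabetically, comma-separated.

N20, N22, N25, N6, N8

Round 1 — N6 at 180 > 160. N6 snaps.
  N6 sheds 180 kN to N20, N21, N25: 60 each.
    N20: 110+60 = 170 > 140
    N21: 20+60 = 80 ≤ 110
    N25: 50+60 = 110 ≤ 140
Round 2 — N20 snaps.
  N20 sheds 170 kN to N25, N8: 85 each.
    N25: 110+85 = 195 > 140
    N8: 100+85 = 185 > 140
Round 3 — N25, N8 snap.
  N25 sheds 195 kN to N22: 195 each.
    N22: 90+195 = 285 > 110
  N8 sheds 185 kN: no online neighbours, lost.
Round 4 — N22 snaps.
  N22 sheds 285 kN: no online neighbours, lost.
No further breaks.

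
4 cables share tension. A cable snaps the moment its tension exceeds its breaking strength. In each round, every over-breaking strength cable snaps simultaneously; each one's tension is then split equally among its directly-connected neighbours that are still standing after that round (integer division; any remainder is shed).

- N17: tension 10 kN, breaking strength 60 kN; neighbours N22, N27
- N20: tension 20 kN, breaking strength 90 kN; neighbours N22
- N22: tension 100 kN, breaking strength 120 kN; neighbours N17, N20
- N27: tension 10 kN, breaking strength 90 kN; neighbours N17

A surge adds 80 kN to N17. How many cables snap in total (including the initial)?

Round 1 — N17 at 90 > 60. N17 snaps.
  N17 sheds 90 kN to N22, N27: 45 each.
    N22: 100+45 = 145 > 120
    N27: 10+45 = 55 ≤ 90
Round 2 — N22 snaps.
  N22 sheds 145 kN to N20: 145 each.
    N20: 20+145 = 165 > 90
Round 3 — N20 snaps.
  N20 sheds 165 kN: no online neighbours, lost.
No further breaks.

3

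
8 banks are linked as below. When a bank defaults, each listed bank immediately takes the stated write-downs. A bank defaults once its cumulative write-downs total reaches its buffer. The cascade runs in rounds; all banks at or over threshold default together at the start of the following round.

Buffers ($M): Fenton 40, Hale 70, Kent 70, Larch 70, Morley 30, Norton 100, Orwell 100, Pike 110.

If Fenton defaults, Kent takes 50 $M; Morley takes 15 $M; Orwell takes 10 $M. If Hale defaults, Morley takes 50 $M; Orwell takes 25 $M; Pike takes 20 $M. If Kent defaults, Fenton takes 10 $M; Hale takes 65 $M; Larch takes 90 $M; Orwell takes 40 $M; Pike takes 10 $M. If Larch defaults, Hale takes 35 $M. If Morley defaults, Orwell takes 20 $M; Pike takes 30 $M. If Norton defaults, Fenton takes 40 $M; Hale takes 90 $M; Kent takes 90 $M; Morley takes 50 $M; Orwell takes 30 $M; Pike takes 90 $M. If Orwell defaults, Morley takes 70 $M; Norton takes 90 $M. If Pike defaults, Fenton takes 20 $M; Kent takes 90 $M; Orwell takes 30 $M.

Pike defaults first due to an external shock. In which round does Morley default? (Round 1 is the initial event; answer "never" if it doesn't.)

5

Round 1 — Pike defaults (initial).
  Fenton: +20 → 20 < 40
  Kent: +90 → 90 ≥ 70
  Orwell: +30 → 30 < 100
Round 2 — Kent defaults.
  Fenton: +10 → 30 < 40
  Hale: +65 → 65 < 70
  Larch: +90 → 90 ≥ 70
  Orwell: +40 → 70 < 100
Round 3 — Larch defaults.
  Hale: +35 → 100 ≥ 70
Round 4 — Hale defaults.
  Morley: +50 → 50 ≥ 30
  Orwell: +25 → 95 < 100
Round 5 — Morley defaults.
  Orwell: +20 → 115 ≥ 100
Round 6 — Orwell defaults.
  Norton: +90 → 90 < 100
No further defaults.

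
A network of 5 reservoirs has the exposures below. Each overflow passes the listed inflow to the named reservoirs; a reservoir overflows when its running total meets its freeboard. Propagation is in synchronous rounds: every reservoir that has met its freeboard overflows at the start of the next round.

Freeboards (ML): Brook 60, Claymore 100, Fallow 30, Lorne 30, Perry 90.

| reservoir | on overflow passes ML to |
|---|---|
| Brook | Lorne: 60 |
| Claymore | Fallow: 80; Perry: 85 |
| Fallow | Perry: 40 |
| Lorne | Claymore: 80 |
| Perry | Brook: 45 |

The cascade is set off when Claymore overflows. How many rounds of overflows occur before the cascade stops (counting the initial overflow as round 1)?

3

Round 1 — Claymore overflows (initial).
  Fallow: +80 → 80 ≥ 30
  Perry: +85 → 85 < 90
Round 2 — Fallow overflows.
  Perry: +40 → 125 ≥ 90
Round 3 — Perry overflows.
  Brook: +45 → 45 < 60
No further overflows.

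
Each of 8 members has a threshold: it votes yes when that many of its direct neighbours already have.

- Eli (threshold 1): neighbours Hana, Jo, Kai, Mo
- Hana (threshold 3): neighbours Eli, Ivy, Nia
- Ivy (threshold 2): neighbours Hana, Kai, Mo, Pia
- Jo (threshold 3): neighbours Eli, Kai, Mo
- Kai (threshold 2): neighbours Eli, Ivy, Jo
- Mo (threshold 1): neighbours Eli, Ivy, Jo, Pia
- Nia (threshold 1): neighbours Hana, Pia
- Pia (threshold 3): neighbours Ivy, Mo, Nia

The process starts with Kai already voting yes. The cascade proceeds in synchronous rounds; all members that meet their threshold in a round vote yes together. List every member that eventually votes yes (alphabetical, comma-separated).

Eli, Ivy, Jo, Kai, Mo

Round 1 — Kai votes yes (initial).
Round 2 — checking thresholds:
  Eli: 1 of 4 neighbours ≥ 1, votes yes.
  Ivy: 1 of 4 neighbours < 2, holds.
  Jo: 1 of 3 neighbours < 3, holds.
Round 3 — checking thresholds:
  Hana: 1 of 3 neighbours < 3, holds.
  Ivy: 1 of 4 neighbours < 2, holds.
  Jo: 2 of 3 neighbours < 3, holds.
  Mo: 1 of 4 neighbours ≥ 1, votes yes.
Round 4 — checking thresholds:
  Hana: 1 of 3 neighbours < 3, holds.
  Ivy: 2 of 4 neighbours ≥ 2, votes yes.
  Jo: 3 of 3 neighbours ≥ 3, votes yes.
  Pia: 1 of 3 neighbours < 3, holds.
Round 5 — no new yes votes; cascade stops.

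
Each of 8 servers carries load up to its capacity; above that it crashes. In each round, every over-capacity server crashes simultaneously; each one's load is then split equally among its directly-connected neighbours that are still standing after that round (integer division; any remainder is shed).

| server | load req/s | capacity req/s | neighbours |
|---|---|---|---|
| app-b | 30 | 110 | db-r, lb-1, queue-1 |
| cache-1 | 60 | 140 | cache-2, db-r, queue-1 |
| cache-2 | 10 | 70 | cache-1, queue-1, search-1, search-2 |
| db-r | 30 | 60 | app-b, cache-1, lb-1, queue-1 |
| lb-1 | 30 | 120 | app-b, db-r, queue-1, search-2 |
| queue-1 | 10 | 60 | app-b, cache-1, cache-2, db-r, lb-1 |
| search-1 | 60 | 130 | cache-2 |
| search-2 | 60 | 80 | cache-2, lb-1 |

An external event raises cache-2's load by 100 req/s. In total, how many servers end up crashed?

Round 1 — cache-2 at 110 > 70. cache-2 crashes.
  cache-2 sheds 110 req/s to cache-1, queue-1, search-1, search-2: 27 each (2 lost).
    cache-1: 60+27 = 87 ≤ 140
    queue-1: 10+27 = 37 ≤ 60
    search-1: 60+27 = 87 ≤ 130
    search-2: 60+27 = 87 > 80
Round 2 — search-2 crashes.
  search-2 sheds 87 req/s to lb-1: 87 each.
    lb-1: 30+87 = 117 ≤ 120
No further crashes.

2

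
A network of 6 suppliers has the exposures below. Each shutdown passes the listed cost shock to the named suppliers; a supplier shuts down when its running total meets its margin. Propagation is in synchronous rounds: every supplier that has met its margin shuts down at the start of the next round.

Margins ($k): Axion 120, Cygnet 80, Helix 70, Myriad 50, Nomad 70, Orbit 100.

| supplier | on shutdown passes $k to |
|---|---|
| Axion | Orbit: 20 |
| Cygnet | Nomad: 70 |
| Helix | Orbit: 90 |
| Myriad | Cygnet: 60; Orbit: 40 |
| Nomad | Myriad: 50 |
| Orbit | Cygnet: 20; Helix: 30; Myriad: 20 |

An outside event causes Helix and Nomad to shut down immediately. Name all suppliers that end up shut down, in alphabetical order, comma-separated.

Cygnet, Helix, Myriad, Nomad, Orbit

Round 1 — Helix, Nomad shut down (initial).
  Myriad: +50 → 50 ≥ 50
  Orbit: +90 → 90 < 100
Round 2 — Myriad shuts down.
  Cygnet: +60 → 60 < 80
  Orbit: +40 → 130 ≥ 100
Round 3 — Orbit shuts down.
  Cygnet: +20 → 80 ≥ 80
Round 4 — Cygnet shuts down.
No further shutdowns.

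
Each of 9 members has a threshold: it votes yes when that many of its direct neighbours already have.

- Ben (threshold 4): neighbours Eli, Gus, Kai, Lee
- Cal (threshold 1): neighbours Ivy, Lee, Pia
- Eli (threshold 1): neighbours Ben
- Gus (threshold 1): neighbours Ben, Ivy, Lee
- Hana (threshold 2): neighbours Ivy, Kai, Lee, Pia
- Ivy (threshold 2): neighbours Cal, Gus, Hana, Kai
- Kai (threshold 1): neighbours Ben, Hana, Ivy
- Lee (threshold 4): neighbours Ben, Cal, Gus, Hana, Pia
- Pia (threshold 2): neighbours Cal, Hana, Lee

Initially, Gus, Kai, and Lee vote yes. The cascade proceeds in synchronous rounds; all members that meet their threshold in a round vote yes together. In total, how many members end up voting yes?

7

Round 1 — Gus, Kai, Lee vote yes (initial).
Round 2 — checking thresholds:
  Ben: 3 of 4 neighbours < 4, below threshold.
  Cal: 1 of 3 neighbours ≥ 1, votes yes.
  Hana: 2 of 4 neighbours ≥ 2, votes yes.
  Ivy: 2 of 4 neighbours ≥ 2, votes yes.
  Pia: 1 of 3 neighbours < 2, below threshold.
Round 3 — checking thresholds:
  Ben: 3 of 4 neighbours < 4, below threshold.
  Pia: 3 of 3 neighbours ≥ 2, votes yes.
Round 4 — no new yes votes; cascade stops.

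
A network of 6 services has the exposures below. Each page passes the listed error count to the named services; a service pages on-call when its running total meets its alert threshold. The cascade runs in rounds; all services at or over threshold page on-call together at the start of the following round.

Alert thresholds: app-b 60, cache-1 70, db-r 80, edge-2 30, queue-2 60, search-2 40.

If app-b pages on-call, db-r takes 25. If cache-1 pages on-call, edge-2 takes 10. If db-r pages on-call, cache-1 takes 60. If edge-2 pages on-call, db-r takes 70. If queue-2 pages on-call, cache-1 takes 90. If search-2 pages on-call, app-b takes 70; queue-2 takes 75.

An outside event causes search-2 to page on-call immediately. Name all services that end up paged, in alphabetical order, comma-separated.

Round 1 — search-2 pages on-call (initial).
  app-b: +70 → 70 ≥ 60
  queue-2: +75 → 75 ≥ 60
Round 2 — app-b, queue-2 page on-call.
  cache-1: +90 → 90 ≥ 70
  db-r: +25 → 25 < 80
Round 3 — cache-1 pages on-call.
  edge-2: +10 → 10 < 30
No further pages.

app-b, cache-1, queue-2, search-2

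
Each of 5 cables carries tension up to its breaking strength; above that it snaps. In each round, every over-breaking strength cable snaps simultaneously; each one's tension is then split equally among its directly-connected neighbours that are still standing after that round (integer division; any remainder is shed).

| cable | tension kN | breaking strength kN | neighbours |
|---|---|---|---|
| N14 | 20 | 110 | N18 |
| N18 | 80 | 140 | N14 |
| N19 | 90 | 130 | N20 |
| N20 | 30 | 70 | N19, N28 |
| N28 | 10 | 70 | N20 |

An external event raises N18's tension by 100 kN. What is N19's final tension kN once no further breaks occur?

90

Round 1 — N18 at 180 > 140. N18 snaps.
  N18 sheds 180 kN to N14: 180 each.
    N14: 20+180 = 200 > 110
Round 2 — N14 snaps.
  N14 sheds 200 kN: no online neighbours, lost.
No further breaks.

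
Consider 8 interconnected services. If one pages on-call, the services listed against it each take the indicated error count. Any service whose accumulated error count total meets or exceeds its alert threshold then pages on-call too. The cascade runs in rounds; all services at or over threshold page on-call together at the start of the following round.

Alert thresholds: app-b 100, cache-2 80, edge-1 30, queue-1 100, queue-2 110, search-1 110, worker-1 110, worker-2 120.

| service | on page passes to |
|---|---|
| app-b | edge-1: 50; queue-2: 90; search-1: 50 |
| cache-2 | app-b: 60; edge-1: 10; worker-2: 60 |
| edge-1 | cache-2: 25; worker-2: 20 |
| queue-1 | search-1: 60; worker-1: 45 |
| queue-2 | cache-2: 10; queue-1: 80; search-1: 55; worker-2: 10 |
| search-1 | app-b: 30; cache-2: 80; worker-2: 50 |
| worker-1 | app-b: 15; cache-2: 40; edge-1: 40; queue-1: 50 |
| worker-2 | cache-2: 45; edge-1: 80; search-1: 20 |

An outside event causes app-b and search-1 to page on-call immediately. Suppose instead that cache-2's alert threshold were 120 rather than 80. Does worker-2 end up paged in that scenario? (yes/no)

no

With cache-2's alert threshold at 120:
Round 1 — app-b, search-1 page on-call (initial).
  cache-2: +80 → 80 < 120
  edge-1: +50 → 50 ≥ 30
  queue-2: +90 → 90 < 110
  worker-2: +50 → 50 < 120
Round 2 — edge-1 pages on-call.
  cache-2: +25 → 105 < 120
  worker-2: +20 → 70 < 120
No further pages.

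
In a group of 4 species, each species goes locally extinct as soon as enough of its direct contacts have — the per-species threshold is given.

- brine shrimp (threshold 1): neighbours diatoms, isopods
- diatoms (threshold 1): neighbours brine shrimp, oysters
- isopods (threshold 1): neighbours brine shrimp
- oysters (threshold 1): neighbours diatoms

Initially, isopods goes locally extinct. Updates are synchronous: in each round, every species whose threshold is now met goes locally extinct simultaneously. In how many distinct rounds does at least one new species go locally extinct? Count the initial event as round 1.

4

Round 1 — isopods goes locally extinct (initial).
Round 2 — checking thresholds:
  brine shrimp: 1 of 2 neighbours ≥ 1, goes locally extinct.
Round 3 — checking thresholds:
  diatoms: 1 of 2 neighbours ≥ 1, goes locally extinct.
Round 4 — checking thresholds:
  oysters: 1 of 1 neighbours ≥ 1, goes locally extinct.
Round 5 — no new extinctions; cascade stops.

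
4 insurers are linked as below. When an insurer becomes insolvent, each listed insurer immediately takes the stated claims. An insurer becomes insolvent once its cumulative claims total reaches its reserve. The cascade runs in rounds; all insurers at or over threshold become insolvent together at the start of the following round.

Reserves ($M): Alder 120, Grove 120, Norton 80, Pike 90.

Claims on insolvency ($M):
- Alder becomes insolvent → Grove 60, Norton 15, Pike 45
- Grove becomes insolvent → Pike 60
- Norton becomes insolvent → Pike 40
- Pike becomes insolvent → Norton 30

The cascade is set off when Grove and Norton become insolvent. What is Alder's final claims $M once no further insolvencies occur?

Round 1 — Grove, Norton become insolvent (initial).
  Pike: +60+40 → 100 ≥ 90
Round 2 — Pike becomes insolvent.
No further insolvencies.

0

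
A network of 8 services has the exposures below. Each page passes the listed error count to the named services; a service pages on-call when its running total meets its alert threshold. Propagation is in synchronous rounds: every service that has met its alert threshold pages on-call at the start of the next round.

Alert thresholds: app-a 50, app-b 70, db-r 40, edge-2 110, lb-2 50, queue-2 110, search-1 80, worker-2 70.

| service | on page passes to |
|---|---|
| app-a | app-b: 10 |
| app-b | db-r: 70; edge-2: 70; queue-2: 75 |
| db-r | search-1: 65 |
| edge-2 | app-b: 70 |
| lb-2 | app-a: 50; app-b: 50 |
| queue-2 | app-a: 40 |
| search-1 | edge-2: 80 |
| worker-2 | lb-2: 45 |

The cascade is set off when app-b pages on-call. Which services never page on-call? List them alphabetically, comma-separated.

app-a, edge-2, lb-2, queue-2, search-1, worker-2

Round 1 — app-b pages on-call (initial).
  db-r: +70 → 70 ≥ 40
  edge-2: +70 → 70 < 110
  queue-2: +75 → 75 < 110
Round 2 — db-r pages on-call.
  search-1: +65 → 65 < 80
No further pages.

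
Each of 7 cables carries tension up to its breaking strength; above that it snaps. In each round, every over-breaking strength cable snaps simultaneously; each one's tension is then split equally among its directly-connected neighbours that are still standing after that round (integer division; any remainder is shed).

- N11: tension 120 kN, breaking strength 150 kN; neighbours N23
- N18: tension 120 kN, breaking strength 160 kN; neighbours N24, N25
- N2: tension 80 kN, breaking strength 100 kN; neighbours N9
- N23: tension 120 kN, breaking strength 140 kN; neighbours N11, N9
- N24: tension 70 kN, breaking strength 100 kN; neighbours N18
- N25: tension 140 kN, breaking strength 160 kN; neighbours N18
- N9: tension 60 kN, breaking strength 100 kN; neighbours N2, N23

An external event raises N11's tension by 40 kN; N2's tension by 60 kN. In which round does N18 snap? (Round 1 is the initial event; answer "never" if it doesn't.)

never

Round 1 — N11 at 160 > 150; N2 at 140 > 100. N11, N2 snap.
  N11 sheds 160 kN to N23: 160 each.
    N23: 120+160 = 280 > 140
  N2 sheds 140 kN to N9: 140 each.
    N9: 60+140 = 200 > 100
Round 2 — N23, N9 snap.
  N23 sheds 280 kN: no online neighbours, lost.
  N9 sheds 200 kN: no online neighbours, lost.
No further breaks.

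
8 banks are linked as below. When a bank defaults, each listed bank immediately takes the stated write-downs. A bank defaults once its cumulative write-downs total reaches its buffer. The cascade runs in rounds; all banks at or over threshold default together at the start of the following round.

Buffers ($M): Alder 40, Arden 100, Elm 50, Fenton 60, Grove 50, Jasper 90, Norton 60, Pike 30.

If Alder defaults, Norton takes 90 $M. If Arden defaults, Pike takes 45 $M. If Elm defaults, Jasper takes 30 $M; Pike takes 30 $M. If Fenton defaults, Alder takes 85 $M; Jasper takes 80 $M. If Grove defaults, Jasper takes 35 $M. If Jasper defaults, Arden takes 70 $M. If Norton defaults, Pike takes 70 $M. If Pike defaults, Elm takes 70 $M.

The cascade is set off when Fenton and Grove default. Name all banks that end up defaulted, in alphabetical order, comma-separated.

Alder, Elm, Fenton, Grove, Jasper, Norton, Pike

Round 1 — Fenton, Grove default (initial).
  Alder: +85 → 85 ≥ 40
  Jasper: +80+35 → 115 ≥ 90
Round 2 — Alder, Jasper default.
  Arden: +70 → 70 < 100
  Norton: +90 → 90 ≥ 60
Round 3 — Norton defaults.
  Pike: +70 → 70 ≥ 30
Round 4 — Pike defaults.
  Elm: +70 → 70 ≥ 50
Round 5 — Elm defaults.
No further defaults.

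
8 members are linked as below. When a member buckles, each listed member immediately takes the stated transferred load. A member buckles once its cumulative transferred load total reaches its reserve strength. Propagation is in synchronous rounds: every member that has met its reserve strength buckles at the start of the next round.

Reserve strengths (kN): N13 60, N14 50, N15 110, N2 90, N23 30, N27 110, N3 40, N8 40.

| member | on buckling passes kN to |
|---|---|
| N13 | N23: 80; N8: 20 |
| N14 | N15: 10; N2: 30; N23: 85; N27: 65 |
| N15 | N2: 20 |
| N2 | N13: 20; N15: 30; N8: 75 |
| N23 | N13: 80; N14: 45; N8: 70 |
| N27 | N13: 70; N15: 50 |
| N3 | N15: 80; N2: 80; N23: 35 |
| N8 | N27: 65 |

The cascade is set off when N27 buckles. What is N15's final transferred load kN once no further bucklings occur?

50

Round 1 — N27 buckles (initial).
  N13: +70 → 70 ≥ 60
  N15: +50 → 50 < 110
Round 2 — N13 buckles.
  N23: +80 → 80 ≥ 30
  N8: +20 → 20 < 40
Round 3 — N23 buckles.
  N14: +45 → 45 < 50
  N8: +70 → 90 ≥ 40
Round 4 — N8 buckles.
No further bucklings.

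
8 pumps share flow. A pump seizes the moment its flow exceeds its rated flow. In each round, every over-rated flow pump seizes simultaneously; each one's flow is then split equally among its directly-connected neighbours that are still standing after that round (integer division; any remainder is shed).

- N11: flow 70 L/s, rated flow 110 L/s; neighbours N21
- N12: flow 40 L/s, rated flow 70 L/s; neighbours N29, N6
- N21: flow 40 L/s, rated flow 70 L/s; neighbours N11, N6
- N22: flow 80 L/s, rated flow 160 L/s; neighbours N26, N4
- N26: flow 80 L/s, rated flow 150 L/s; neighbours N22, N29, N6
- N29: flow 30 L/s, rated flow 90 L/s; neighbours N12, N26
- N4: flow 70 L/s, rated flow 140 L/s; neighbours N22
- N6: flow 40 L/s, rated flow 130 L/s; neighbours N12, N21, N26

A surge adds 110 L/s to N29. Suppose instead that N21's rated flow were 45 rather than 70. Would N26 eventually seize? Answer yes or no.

With N21's rated flow at 45:
Round 1 — N29 at 140 > 90. N29 seizes.
  N29 sheds 140 L/s to N12, N26: 70 each.
    N12: 40+70 = 110 > 70
    N26: 80+70 = 150 ≤ 150
Round 2 — N12 seizes.
  N12 sheds 110 L/s to N6: 110 each.
    N6: 40+110 = 150 > 130
Round 3 — N6 seizes.
  N6 sheds 150 L/s to N21, N26: 75 each.
    N21: 40+75 = 115 > 45
    N26: 150+75 = 225 > 150
Round 4 — N21, N26 seize.
  N21 sheds 115 L/s to N11: 115 each.
    N11: 70+115 = 185 > 110
  N26 sheds 225 L/s to N22: 225 each.
    N22: 80+225 = 305 > 160
Round 5 — N11, N22 seize.
  N11 sheds 185 L/s: no online neighbours, lost.
  N22 sheds 305 L/s to N4: 305 each.
    N4: 70+305 = 375 > 140
Round 6 — N4 seizes.
  N4 sheds 375 L/s: no online neighbours, lost.
No further seizures.

yes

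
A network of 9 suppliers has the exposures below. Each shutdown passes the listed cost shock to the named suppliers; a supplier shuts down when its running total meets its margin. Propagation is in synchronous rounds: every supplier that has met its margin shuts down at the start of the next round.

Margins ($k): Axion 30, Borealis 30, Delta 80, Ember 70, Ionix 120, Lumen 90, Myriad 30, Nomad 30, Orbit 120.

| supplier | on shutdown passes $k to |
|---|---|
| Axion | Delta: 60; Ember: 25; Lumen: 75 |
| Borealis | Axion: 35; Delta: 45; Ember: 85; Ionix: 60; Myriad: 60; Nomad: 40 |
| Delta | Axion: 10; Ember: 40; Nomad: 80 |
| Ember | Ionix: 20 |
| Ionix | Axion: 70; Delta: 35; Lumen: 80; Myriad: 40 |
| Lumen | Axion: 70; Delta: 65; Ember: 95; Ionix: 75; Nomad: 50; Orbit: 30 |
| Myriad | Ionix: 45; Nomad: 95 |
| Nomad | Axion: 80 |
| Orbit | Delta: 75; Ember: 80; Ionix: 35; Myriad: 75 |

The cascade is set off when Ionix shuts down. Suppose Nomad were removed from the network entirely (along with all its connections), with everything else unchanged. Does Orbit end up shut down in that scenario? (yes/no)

With Nomad removed:
Round 1 — Ionix shuts down (initial).
  Axion: +70 → 70 ≥ 30
  Delta: +35 → 35 < 80
  Lumen: +80 → 80 < 90
  Myriad: +40 → 40 ≥ 30
Round 2 — Axion, Myriad shut down.
  Delta: +60 → 95 ≥ 80
  Ember: +25 → 25 < 70
  Lumen: +75 → 155 ≥ 90
Round 3 — Delta, Lumen shut down.
  Ember: +40+95 → 160 ≥ 70
  Orbit: +30 → 30 < 120
Round 4 — Ember shuts down.
No further shutdowns.

no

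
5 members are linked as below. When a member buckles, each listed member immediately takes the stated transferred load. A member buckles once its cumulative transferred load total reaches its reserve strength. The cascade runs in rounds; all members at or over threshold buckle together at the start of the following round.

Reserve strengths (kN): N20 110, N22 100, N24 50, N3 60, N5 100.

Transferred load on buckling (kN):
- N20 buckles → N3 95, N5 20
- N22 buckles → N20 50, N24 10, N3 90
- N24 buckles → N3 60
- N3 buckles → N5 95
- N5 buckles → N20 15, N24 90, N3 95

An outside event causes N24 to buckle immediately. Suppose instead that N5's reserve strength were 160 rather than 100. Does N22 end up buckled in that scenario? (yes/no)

With N5's reserve strength at 160:
Round 1 — N24 buckles (initial).
  N3: +60 → 60 ≥ 60
Round 2 — N3 buckles.
  N5: +95 → 95 < 160
No further bucklings.

no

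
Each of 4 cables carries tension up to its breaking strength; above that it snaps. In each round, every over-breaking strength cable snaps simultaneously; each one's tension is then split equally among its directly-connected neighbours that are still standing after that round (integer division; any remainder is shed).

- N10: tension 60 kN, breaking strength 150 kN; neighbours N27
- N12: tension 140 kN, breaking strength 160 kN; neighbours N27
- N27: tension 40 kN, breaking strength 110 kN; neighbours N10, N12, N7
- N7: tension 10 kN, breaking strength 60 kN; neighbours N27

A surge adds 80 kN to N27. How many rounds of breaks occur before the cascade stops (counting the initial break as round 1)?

2

Round 1 — N27 at 120 > 110. N27 snaps.
  N27 sheds 120 kN to N10, N12, N7: 40 each.
    N10: 60+40 = 100 ≤ 150
    N12: 140+40 = 180 > 160
    N7: 10+40 = 50 ≤ 60
Round 2 — N12 snaps.
  N12 sheds 180 kN: no online neighbours, lost.
No further breaks.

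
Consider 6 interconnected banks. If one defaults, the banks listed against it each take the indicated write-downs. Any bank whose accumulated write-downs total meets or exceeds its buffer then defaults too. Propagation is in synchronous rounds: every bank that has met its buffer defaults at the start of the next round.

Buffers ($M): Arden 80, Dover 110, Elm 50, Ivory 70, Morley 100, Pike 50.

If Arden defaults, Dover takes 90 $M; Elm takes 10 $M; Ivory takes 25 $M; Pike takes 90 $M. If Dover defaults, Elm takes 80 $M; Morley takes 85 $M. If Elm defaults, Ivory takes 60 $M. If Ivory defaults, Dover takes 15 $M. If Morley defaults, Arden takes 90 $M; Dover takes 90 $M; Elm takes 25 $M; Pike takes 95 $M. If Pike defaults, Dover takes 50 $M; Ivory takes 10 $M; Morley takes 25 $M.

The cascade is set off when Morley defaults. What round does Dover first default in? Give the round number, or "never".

Round 1 — Morley defaults (initial).
  Arden: +90 → 90 ≥ 80
  Dover: +90 → 90 < 110
  Elm: +25 → 25 < 50
  Pike: +95 → 95 ≥ 50
Round 2 — Arden, Pike default.
  Dover: +90+50 → 230 ≥ 110
  Elm: +10 → 35 < 50
  Ivory: +25+10 → 35 < 70
Round 3 — Dover defaults.
  Elm: +80 → 115 ≥ 50
Round 4 — Elm defaults.
  Ivory: +60 → 95 ≥ 70
Round 5 — Ivory defaults.
No further defaults.

3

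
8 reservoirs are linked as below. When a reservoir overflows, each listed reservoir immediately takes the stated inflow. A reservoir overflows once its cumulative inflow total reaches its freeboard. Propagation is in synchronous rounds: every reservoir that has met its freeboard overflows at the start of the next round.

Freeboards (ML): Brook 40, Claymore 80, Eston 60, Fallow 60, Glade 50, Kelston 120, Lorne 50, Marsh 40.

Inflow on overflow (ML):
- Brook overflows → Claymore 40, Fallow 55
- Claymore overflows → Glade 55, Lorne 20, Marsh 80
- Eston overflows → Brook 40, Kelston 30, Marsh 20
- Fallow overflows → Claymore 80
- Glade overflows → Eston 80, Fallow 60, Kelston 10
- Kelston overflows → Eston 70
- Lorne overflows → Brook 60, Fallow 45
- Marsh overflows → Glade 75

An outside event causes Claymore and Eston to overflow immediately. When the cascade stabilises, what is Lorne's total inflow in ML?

Round 1 — Claymore, Eston overflow (initial).
  Brook: +40 → 40 ≥ 40
  Glade: +55 → 55 ≥ 50
  Kelston: +30 → 30 < 120
  Lorne: +20 → 20 < 50
  Marsh: +80+20 → 100 ≥ 40
Round 2 — Brook, Glade, Marsh overflow.
  Fallow: +55+60 → 115 ≥ 60
  Kelston: +10 → 40 < 120
Round 3 — Fallow overflows.
No further overflows.

20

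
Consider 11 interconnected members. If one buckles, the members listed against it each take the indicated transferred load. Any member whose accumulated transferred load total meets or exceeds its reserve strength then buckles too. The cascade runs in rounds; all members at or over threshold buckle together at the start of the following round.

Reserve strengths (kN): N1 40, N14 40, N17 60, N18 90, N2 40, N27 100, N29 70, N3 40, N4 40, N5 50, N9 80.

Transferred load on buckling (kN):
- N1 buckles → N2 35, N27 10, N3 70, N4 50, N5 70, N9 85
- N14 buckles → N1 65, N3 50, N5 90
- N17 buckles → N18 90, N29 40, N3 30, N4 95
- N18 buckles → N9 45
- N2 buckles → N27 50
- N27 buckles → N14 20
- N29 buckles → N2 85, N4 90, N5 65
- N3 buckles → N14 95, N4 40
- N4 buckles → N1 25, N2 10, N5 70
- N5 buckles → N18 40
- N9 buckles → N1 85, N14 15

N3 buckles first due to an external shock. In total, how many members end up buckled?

Round 1 — N3 buckles (initial).
  N14: +95 → 95 ≥ 40
  N4: +40 → 40 ≥ 40
Round 2 — N14, N4 buckle.
  N1: +65+25 → 90 ≥ 40
  N2: +10 → 10 < 40
  N5: +90+70 → 160 ≥ 50
Round 3 — N1, N5 buckle.
  N18: +40 → 40 < 90
  N2: +35 → 45 ≥ 40
  N27: +10 → 10 < 100
  N9: +85 → 85 ≥ 80
Round 4 — N2, N9 buckle.
  N27: +50 → 60 < 100
No further bucklings.

7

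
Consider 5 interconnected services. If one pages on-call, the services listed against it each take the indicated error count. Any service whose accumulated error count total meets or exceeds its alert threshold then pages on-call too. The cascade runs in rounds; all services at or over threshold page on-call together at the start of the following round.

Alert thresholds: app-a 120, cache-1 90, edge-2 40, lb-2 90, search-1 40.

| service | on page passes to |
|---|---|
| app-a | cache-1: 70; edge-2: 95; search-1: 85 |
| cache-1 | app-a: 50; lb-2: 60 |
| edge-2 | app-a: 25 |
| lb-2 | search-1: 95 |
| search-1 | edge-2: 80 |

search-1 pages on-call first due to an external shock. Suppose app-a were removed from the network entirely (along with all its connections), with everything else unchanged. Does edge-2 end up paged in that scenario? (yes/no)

yes

With app-a removed:
Round 1 — search-1 pages on-call (initial).
  edge-2: +80 → 80 ≥ 40
Round 2 — edge-2 pages on-call.
No further pages.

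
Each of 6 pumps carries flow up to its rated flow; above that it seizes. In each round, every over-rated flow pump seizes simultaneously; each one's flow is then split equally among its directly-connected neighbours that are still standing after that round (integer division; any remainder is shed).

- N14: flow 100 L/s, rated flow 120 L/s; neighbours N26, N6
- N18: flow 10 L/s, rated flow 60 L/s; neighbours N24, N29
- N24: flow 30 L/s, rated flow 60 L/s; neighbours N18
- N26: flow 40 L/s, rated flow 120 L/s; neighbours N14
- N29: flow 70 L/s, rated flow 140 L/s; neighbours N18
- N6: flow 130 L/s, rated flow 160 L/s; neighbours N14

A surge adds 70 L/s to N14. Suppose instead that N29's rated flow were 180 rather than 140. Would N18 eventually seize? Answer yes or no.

no

With N29's rated flow at 180:
Round 1 — N14 at 170 > 120. N14 seizes.
  N14 sheds 170 L/s to N26, N6: 85 each.
    N26: 40+85 = 125 > 120
    N6: 130+85 = 215 > 160
Round 2 — N26, N6 seize.
  N26 sheds 125 L/s: no online neighbours, lost.
  N6 sheds 215 L/s: no online neighbours, lost.
No further seizures.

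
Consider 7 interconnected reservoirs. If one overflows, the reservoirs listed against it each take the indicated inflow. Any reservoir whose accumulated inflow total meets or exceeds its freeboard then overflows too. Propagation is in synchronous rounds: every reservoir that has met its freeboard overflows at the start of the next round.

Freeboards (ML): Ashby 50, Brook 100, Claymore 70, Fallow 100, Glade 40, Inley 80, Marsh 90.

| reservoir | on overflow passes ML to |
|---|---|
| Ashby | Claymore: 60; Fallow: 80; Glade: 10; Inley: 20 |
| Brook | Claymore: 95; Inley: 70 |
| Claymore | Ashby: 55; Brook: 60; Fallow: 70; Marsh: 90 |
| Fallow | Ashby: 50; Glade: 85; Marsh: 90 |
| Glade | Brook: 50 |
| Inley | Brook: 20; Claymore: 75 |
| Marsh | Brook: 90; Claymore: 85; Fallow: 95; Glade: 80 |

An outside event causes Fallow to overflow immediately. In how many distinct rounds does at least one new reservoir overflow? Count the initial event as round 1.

Round 1 — Fallow overflows (initial).
  Ashby: +50 → 50 ≥ 50
  Glade: +85 → 85 ≥ 40
  Marsh: +90 → 90 ≥ 90
Round 2 — Ashby, Glade, Marsh overflow.
  Brook: +50+90 → 140 ≥ 100
  Claymore: +60+85 → 145 ≥ 70
  Inley: +20 → 20 < 80
Round 3 — Brook, Claymore overflow.
  Inley: +70 → 90 ≥ 80
Round 4 — Inley overflows.
No further overflows.

4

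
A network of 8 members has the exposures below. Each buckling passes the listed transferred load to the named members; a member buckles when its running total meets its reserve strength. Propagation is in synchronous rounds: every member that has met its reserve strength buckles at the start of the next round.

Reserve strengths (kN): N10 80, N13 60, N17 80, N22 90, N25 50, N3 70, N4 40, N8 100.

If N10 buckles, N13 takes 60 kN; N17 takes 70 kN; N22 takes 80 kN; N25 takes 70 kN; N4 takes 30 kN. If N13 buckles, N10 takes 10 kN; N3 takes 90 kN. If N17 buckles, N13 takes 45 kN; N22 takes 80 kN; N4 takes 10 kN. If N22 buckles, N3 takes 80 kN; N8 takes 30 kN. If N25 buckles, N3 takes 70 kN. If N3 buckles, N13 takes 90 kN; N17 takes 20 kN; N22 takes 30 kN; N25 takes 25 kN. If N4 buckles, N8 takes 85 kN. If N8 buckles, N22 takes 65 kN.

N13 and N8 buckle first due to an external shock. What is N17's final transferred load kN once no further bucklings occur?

20

Round 1 — N13, N8 buckle (initial).
  N10: +10 → 10 < 80
  N22: +65 → 65 < 90
  N3: +90 → 90 ≥ 70
Round 2 — N3 buckles.
  N17: +20 → 20 < 80
  N22: +30 → 95 ≥ 90
  N25: +25 → 25 < 50
Round 3 — N22 buckles.
No further bucklings.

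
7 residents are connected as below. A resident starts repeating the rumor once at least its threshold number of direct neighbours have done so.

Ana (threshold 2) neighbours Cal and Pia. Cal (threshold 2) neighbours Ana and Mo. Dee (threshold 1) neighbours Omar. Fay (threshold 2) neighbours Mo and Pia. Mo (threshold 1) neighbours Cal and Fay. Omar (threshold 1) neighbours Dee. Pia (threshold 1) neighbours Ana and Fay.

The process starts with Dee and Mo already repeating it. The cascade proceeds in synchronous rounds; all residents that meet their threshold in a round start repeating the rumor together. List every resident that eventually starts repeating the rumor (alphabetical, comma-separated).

Dee, Mo, Omar

Round 1 — Dee, Mo start repeating the rumor (initial).
Round 2 — checking thresholds:
  Cal: 1 of 2 neighbours < 2, below threshold.
  Fay: 1 of 2 neighbours < 2, below threshold.
  Omar: 1 of 1 neighbours ≥ 1, starts repeating the rumor.
Round 3 — no new spreads; cascade stops.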